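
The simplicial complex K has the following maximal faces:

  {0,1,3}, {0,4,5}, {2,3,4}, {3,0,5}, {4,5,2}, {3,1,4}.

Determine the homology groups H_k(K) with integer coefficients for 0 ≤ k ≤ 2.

We work with the vertex ordering 0 < 1 < 2 < 3 < 4 < 5. The simplices of K, each written with vertices in increasing order, are:

  0-simplices (6): [0], [1], [2], [3], [4], [5]
  1-simplices (12): [0,1], [0,3], [0,4], [0,5], [1,3], [1,4], [2,3], [2,4], [2,5], [3,4], [3,5], [4,5]
  2-simplices (6): [0,1,3], [0,3,5], [0,4,5], [1,3,4], [2,3,4], [2,4,5]

giving chain groups C_0 ≅ Z^6, C_1 ≅ Z^12, C_2 ≅ Z^6.

Boundary ∂_1: C_1 → C_0 sends each edge [p,q] (with p < q) to q − p. For instance
  ∂[4,5] = [5] − [4].
As a 6×12 matrix over Z this has rank 5, with invariant factors (1,1,1,1,1).

The boundary map ∂_2: C_2 → C_1 maps a triangle to the signed sum of its edges. For instance
  ∂[1,3,4] = [3,4] − [1,4] + [1,3],
  ∂[0,3,5] = [3,5] − [0,5] + [0,3].
The 12×6 boundary matrix has rank 6 and Smith normal form diag(1,1,1,1,1,1).

Computing H_k = (kernel of ∂_k) / (image of ∂_{k+1}):

  H_0: rank C_0 − rank ∂_1 = 6 − 5 = 1, and the invariant factors of ∂_1 are all 1, so H_0 = Z.
  H_1: rank ker ∂_1 − rank ∂_2 = (12 − 5) − 6 = 1, and the invariant factors of ∂_2 are all 1, so H_1 = Z.
  H_2: rank ker ∂_2 − rank ∂_3 = (6 − 6) − 0 = 0, and there is no ∂_3, so H_2 = 0.

H_0 = Z,  H_1 = Z,  H_2 = 0.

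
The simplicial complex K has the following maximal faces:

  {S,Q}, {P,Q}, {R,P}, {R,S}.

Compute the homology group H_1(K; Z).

We work with the vertex ordering P < Q < R < S. The simplices of K, each written with vertices in increasing order, are:

  0-simplices (4): P, Q, R, S
  1-simplices (4): PQ, PR, QS, RS

Hence C_0 ≅ Z^4, C_1 ≅ Z^4.

The boundary map ∂_1: C_1 → C_0 sends each edge [p,q] (with p < q) to q − p.
As a 4×4 matrix over Z this has rank 3, with invariant factors (1,1,1).

Now H_k = ker ∂_k / im ∂_{k+1}, so:

  H_1: rank ker ∂_1 − rank ∂_2 = (4 − 3) − 0 = 1, and there is no ∂_2, so H_1 = Z.

H_1 = Z.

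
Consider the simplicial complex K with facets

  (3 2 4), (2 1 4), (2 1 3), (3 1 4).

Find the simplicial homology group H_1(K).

H_1 ≅ 0.

Fix the vertex order 1 < 2 < 3 < 4 and write every simplex with vertices in increasing order. Then dim K = 2 and the simplices of K are:

  0-simplices (4): [1], [2], [3], [4]
  1-simplices (6): [1,2], [1,3], [1,4], [2,3], [2,4], [3,4]
  2-simplices (4): [1,2,3], [1,2,4], [1,3,4], [2,3,4]

so the chain groups are C_0 ≅ Z^4, C_1 ≅ Z^6, C_2 ≅ Z^4.

∂_1: C_1 → C_0 maps an edge to its endpoints' difference, ∂[p,q] = q − p.
This gives a 4×6 integer matrix of rank 3; reducing to Smith normal form yields diagonal entries (1,1,1).

∂_2: C_2 → C_1 maps a triangle to the signed sum of its edges. For instance
  ∂[2,3,4] = [3,4] − [2,4] + [2,3],
  ∂[1,3,4] = [3,4] − [1,4] + [1,3].
The 6×4 boundary matrix has rank 3 and Smith normal form diag(1,1,1).

From H_k ≅ ker(∂_k) / im(∂_{k+1}) we obtain:

  H_1: rank ker ∂_1 − rank ∂_2 = (6 − 3) − 3 = 0, and the invariant factors of ∂_2 are all 1, so H_1 ≅ 0.

(K is a triangulation of the 2-sphere S^2.)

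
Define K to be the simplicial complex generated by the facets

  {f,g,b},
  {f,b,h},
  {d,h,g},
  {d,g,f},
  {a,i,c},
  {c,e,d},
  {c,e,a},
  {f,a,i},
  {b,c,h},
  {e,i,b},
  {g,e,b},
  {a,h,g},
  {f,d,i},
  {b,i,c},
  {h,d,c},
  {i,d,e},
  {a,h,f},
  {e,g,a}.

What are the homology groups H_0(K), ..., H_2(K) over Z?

Order the vertices as a < b < c < d < e < f < g < h < i. Listing each simplex with vertices in this order, K has dimension 2 with simplices:

  0-simplices (9): a, b, c, d, e, f, g, h, i
  1-simplices (27): ac, ae, af, ag, ah, ai, bc, be, bf, bg, bh, bi, cd, ce, ch, ci, de, df, dg, dh, di, eg, ei, fg, fh, fi, gh
  2-simplices (18): ace, aci, aeg, afh, afi, agh, bch, bci, beg, bei, bfg, bfh, cde, cdh, dei, dfg, dfi, dgh

so the chain groups are C_0 ≅ Z^9, C_1 ≅ Z^27, C_2 ≅ Z^18.

∂_1: C_1 → C_0 sends each edge [p,q] (with p < q) to q − p.
The 9×27 boundary matrix has rank 8 and Smith normal form diag(1,1,1,1,1,1,1,1).

Boundary ∂_2: C_2 → C_1 sends each 2-simplex [p,q,r] to [q,r] − [p,r] + [p,q]. For instance
  ∂afh = fh − ah + af,
  ∂afi = fi − ai + af.
The resulting 27×18 matrix has rank 18, and its Smith normal form has invariant factors (1,1,1,1,1,1,1,1,1,1,1,1,1,1,1,1,1,2).

From H_k ≅ ker(∂_k) / im(∂_{k+1}) we obtain:

  H_0: rank C_0 − rank ∂_1 = 9 − 8 = 1, and the invariant factors of ∂_1 are all 1, so H_0 ≅ Z.
  H_1: rank ker ∂_1 − rank ∂_2 = (27 − 8) − 18 = 1, and ∂_2 has invariant factor 2 > 1, so H_1 ≅ Z ⊕ Z/2.
  H_2: rank ker ∂_2 − rank ∂_3 = (18 − 18) − 0 = 0, and there is no ∂_3, so H_2 ≅ 0.

H_0 = Z,  H_1 = Z ⊕ Z/2,  H_2 = 0.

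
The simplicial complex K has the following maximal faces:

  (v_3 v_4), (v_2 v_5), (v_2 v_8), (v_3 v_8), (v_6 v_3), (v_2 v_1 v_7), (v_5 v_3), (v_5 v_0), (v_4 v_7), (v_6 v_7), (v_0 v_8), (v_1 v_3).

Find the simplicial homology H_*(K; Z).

Take the total order v_0 < v_1 < v_2 < v_3 < v_4 < v_5 < v_6 < v_7 < v_8 on the vertex set. Then K (dimension 2) consists of the simplices:

  0-simplices (9): [v_0], [v_1], [v_2], [v_3], [v_4], [v_5], [v_6], [v_7], [v_8]
  1-simplices (14): [v_0,v_5], [v_0,v_8], [v_1,v_2], [v_1,v_3], [v_1,v_7], [v_2,v_5], [v_2,v_7], [v_2,v_8], [v_3,v_4], [v_3,v_5], [v_3,v_6], [v_3,v_8], [v_4,v_7], [v_6,v_7]
  2-simplices (1): [v_1,v_2,v_7]

so the chain groups are C_0 ≅ Z^9, C_1 ≅ Z^14, C_2 ≅ Z^1.

Boundary ∂_1: C_1 → C_0 is given by ∂[p,q] = [q] − [p]. For instance
  ∂[v_1,v_2] = [v_2] − [v_1].
The 9×14 boundary matrix has rank 8 and Smith normal form diag(1,1,1,1,1,1,1,1).

∂_2: C_2 → C_1 acts by ∂[p,q,r] = [q,r] − [p,r] + [p,q]. For instance
  ∂[v_1,v_2,v_7] = [v_2,v_7] − [v_1,v_7] + [v_1,v_2].
The 14×1 boundary matrix has rank 1 and Smith normal form diag(1).

Computing H_k = (kernel of ∂_k) / (image of ∂_{k+1}):

  H_0: rank C_0 − rank ∂_1 = 9 − 8 = 1, and the invariant factors of ∂_1 are all 1, so H_0 ≅ Z.
  H_1: rank ker ∂_1 − rank ∂_2 = (14 − 8) − 1 = 5, and the invariant factors of ∂_2 are all 1, so H_1 ≅ Z^5.
  H_2: rank ker ∂_2 − rank ∂_3 = (1 − 1) − 0 = 0, and there is no ∂_3, so H_2 ≅ 0.

H_0 ≅ Z,  H_1 ≅ Z^5,  H_2 = 0.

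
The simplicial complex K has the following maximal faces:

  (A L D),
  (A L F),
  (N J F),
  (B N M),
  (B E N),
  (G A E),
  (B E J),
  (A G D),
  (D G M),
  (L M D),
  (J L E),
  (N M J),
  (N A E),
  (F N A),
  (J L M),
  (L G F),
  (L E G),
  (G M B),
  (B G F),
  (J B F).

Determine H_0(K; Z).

We work with the vertex ordering A < B < D < E < F < G < J < L < M < N. The simplices of K, each written with vertices in increasing order, are:

  0-simplices (10): A, B, D, E, F, G, J, L, M, N
  1-simplices (30): AD, AE, AF, AG, AL, AN, BE, BF, BG, BJ, BM, BN, DG, DL, DM, EG, EJ, EL, EN, FG, FJ, FL, FN, GL, GM, JL, JM, JN, LM, MN
  2-simplices (20): ADG, ADL, AEG, AEN, AFL, AFN, BEJ, BEN, BFG, BFJ, BGM, BMN, DGM, DLM, EGL, EJL, FGL, FJN, JLM, JMN

giving chain groups C_0 ≅ Z^10, C_1 ≅ Z^30, C_2 ≅ Z^20.

The boundary map ∂_1: C_1 → C_0 maps an edge to its endpoints' difference, ∂[p,q] = q − p. For instance
  ∂FJ = J − F.
As a 10×30 matrix over Z this has rank 9, with invariant factors (1,1,1,1,1,1,1,1,1).

The boundary map ∂_2: C_2 → C_1 maps a triangle to the signed sum of its edges. For instance
  ∂BEJ = EJ − BJ + BE,
  ∂DGM = GM − DM + DG.
The 30×20 boundary matrix has rank 20 and Smith normal form diag(1,1,1,1,1,1,1,1,1,1,1,1,1,1,1,1,1,1,1,2).

Now H_k = ker ∂_k / im ∂_{k+1}, so:

  H_0: rank C_0 − rank ∂_1 = 10 − 9 = 1, and the invariant factors of ∂_1 are all 1, so H_0 ≅ Z.

H_0 ≅ Z.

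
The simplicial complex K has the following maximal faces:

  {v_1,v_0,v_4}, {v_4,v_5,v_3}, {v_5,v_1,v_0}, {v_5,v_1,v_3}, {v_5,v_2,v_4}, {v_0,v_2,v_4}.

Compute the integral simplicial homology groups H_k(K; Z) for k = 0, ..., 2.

H_0 ≅ Z,  H_1 ≅ Z,  H_2 = 0.

We work with the vertex ordering v_0 < v_1 < v_2 < v_3 < v_4 < v_5. The simplices of K, each written with vertices in increasing order, are:

  0-simplices (6): [v_0], [v_1], [v_2], [v_3], [v_4], [v_5]
  1-simplices (12): [v_0,v_1], [v_0,v_2], [v_0,v_4], [v_0,v_5], [v_1,v_3], [v_1,v_4], [v_1,v_5], [v_2,v_4], [v_2,v_5], [v_3,v_4], [v_3,v_5], [v_4,v_5]
  2-simplices (6): [v_0,v_1,v_4], [v_0,v_1,v_5], [v_0,v_2,v_4], [v_1,v_3,v_5], [v_2,v_4,v_5], [v_3,v_4,v_5]

so the chain groups are C_0 ≅ Z^6, C_1 ≅ Z^12, C_2 ≅ Z^6.

The boundary map ∂_1: C_1 → C_0 sends each edge [p,q] (with p < q) to q − p. For instance
  ∂[v_1,v_4] = [v_4] − [v_1].
The 6×12 boundary matrix has rank 5 and Smith normal form diag(1,1,1,1,1).

Boundary ∂_2: C_2 → C_1 maps a triangle to the signed sum of its edges. For instance
  ∂[v_0,v_1,v_4] = [v_1,v_4] − [v_0,v_4] + [v_0,v_1],
  ∂[v_1,v_3,v_5] = [v_3,v_5] − [v_1,v_5] + [v_1,v_3].
This gives a 12×6 integer matrix of rank 6; reducing to Smith normal form yields diagonal entries (1,1,1,1,1,1).

Reading off H_k = ker ∂_k / im ∂_{k+1}:

  H_0: rank C_0 − rank ∂_1 = 6 − 5 = 1, and the invariant factors of ∂_1 are all 1, so H_0 = Z.
  H_1: rank ker ∂_1 − rank ∂_2 = (12 − 5) − 6 = 1, and the invariant factors of ∂_2 are all 1, so H_1 = Z.
  H_2: rank ker ∂_2 − rank ∂_3 = (6 − 6) − 0 = 0, and there is no ∂_3, so H_2 = 0.

(K is a triangulation of the cylinder S^1 x I.)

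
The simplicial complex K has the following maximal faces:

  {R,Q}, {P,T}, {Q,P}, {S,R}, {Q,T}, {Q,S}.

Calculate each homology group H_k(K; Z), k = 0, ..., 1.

H_0 ≅ Z,  H_1 ≅ Z^2.

Take the total order P < Q < R < S < T on the vertex set. Then K (dimension 1) consists of the simplices:

  0-simplices (5): P, Q, R, S, T
  1-simplices (6): PQ, PT, QR, QS, QT, RS

Hence C_0 ≅ Z^5, C_1 ≅ Z^6.

∂_1: C_1 → C_0 maps an edge to its endpoints' difference, ∂[p,q] = q − p.
This gives a 5×6 integer matrix of rank 4; reducing to Smith normal form yields diagonal entries (1,1,1,1).

From H_k ≅ ker(∂_k) / im(∂_{k+1}) we obtain:

  H_0: rank C_0 − rank ∂_1 = 5 − 4 = 1, and the invariant factors of ∂_1 are all 1, so H_0 = Z.
  H_1: rank ker ∂_1 − rank ∂_2 = (6 − 4) − 0 = 2, and there is no ∂_2, so H_1 = Z^2.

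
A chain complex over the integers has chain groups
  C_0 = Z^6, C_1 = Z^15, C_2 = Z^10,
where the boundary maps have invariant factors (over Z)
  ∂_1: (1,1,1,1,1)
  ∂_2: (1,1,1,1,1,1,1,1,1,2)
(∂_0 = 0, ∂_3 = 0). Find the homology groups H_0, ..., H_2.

H_0: b_0 = 6 − 0 − 5 = 1; torsion from ∂_1 factors > 1: none. So H_0 ≅ Z.
H_1: b_1 = 15 − 5 − 10 = 0; torsion from ∂_2 factors > 1: [2]. So H_1 ≅ Z/2.
H_2: b_2 = 10 − 10 − 0 = 0; torsion from ∂_3 factors > 1: none. So H_2 ≅ 0.

H_0 ≅ Z,  H_1 ≅ Z/2,  H_2 = 0.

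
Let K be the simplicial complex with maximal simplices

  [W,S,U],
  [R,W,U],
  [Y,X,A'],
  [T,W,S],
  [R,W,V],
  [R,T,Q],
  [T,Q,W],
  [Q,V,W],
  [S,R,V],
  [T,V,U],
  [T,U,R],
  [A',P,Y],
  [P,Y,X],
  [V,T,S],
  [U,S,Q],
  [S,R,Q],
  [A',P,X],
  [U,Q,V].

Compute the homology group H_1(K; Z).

Fix the vertex order P < Q < R < S < T < U < V < W < X < Y < A' and write every simplex with vertices in increasing order. Then dim K = 2 and the simplices of K are:

  0-simplices (11): [P], [Q], [R], [S], [T], [U], [V], [W], [X], [Y], [A']
  1-simplices (27): (27 of them)
  2-simplices (18): (18 of them)

giving chain groups C_0 ≅ Z^11, C_1 ≅ Z^27, C_2 ≅ Z^18.

The boundary map ∂_1: C_1 → C_0 sends each edge [p,q] (with p < q) to q − p.
As a 11×27 matrix over Z this has rank 9, with invariant factors (1,1,1,1,1,1,1,1,1).

Boundary ∂_2: C_2 → C_1 sends each 2-simplex [p,q,r] to [q,r] − [p,r] + [p,q]. For instance
  ∂[P,Y,A'] = [Y,A'] − [P,A'] + [P,Y],
  ∂[R,U,W] = [U,W] − [R,W] + [R,U].
As a 27×18 matrix over Z this has rank 16, with invariant factors (1,1,1,1,1,1,1,1,1,1,1,1,1,1,1,1).

From H_k ≅ ker(∂_k) / im(∂_{k+1}) we obtain:

  H_1: rank ker ∂_1 − rank ∂_2 = (27 − 9) − 16 = 2, and the invariant factors of ∂_2 are all 1, so H_1 ≅ Z^2.

(K is a triangulation of the disjoint union of the torus T^2 and the 2-sphere S^2.)

H_1 ≅ Z^2.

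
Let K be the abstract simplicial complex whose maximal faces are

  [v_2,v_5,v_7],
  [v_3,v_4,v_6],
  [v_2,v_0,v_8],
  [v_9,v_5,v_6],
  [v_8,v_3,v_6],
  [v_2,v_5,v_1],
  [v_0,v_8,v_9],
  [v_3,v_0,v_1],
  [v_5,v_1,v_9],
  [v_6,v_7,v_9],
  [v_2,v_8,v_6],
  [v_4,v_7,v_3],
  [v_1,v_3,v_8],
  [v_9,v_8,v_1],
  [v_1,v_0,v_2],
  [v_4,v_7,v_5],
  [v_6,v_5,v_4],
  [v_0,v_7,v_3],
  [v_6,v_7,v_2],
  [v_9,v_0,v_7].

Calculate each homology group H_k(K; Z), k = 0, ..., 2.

We work with the vertex ordering v_0 < v_1 < v_2 < v_3 < v_4 < v_5 < v_6 < v_7 < v_8 < v_9. The simplices of K, each written with vertices in increasing order, are:

  0-simplices (10): [v_0], [v_1], [v_2], [v_3], [v_4], [v_5], [v_6], [v_7], [v_8], [v_9]
  1-simplices (30): (30 of them)
  2-simplices (20): (20 of them)

so the chain groups are C_0 ≅ Z^10, C_1 ≅ Z^30, C_2 ≅ Z^20.

∂_1: C_1 → C_0 sends each edge [p,q] (with p < q) to q − p.
As a 10×30 matrix over Z this has rank 9, with invariant factors (1,1,1,1,1,1,1,1,1).

The boundary map ∂_2: C_2 → C_1 sends each 2-simplex [p,q,r] to [q,r] − [p,r] + [p,q]. For instance
  ∂[v_6,v_7,v_9] = [v_7,v_9] − [v_6,v_9] + [v_6,v_7],
  ∂[v_3,v_4,v_7] = [v_4,v_7] − [v_3,v_7] + [v_3,v_4].
This gives a 30×20 integer matrix of rank 20; reducing to Smith normal form yields diagonal entries (1,1,1,1,1,1,1,1,1,1,1,1,1,1,1,1,1,1,1,2).

Now H_k = ker ∂_k / im ∂_{k+1}, so:

  H_0: rank C_0 − rank ∂_1 = 10 − 9 = 1, and the invariant factors of ∂_1 are all 1, so H_0 = Z.
  H_1: rank ker ∂_1 − rank ∂_2 = (30 − 9) − 20 = 1, and ∂_2 has invariant factor 2 > 1, so H_1 = Z ⊕ Z/2.
  H_2: rank ker ∂_2 − rank ∂_3 = (20 − 20) − 0 = 0, and there is no ∂_3, so H_2 = 0.

(K is a triangulation of the Klein bottle.)

H_0 = Z,  H_1 = Z ⊕ Z/2,  H_2 = 0.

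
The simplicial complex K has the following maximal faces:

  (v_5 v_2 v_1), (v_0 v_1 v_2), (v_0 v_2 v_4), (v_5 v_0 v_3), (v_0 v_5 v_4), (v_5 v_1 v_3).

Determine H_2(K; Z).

H_2 = 0.

Order the vertices as v_0 < v_1 < v_2 < v_3 < v_4 < v_5. Listing each simplex with vertices in this order, K has dimension 2 with simplices:

  0-simplices (6): [v_0], [v_1], [v_2], [v_3], [v_4], [v_5]
  1-simplices (12): [v_0,v_1], [v_0,v_2], [v_0,v_3], [v_0,v_4], [v_0,v_5], [v_1,v_2], [v_1,v_3], [v_1,v_5], [v_2,v_4], [v_2,v_5], [v_3,v_5], [v_4,v_5]
  2-simplices (6): [v_0,v_1,v_2], [v_0,v_2,v_4], [v_0,v_3,v_5], [v_0,v_4,v_5], [v_1,v_2,v_5], [v_1,v_3,v_5]

Hence C_0 ≅ Z^6, C_1 ≅ Z^12, C_2 ≅ Z^6.

The boundary map ∂_1: C_1 → C_0 sends each edge [p,q] (with p < q) to q − p.
The 6×12 boundary matrix has rank 5 and Smith normal form diag(1,1,1,1,1).

Boundary ∂_2: C_2 → C_1 sends each 2-simplex [p,q,r] to [q,r] − [p,r] + [p,q]. For instance
  ∂[v_0,v_3,v_5] = [v_3,v_5] − [v_0,v_5] + [v_0,v_3],
  ∂[v_0,v_4,v_5] = [v_4,v_5] − [v_0,v_5] + [v_0,v_4].
The resulting 12×6 matrix has rank 6, and its Smith normal form has invariant factors (1,1,1,1,1,1).

From H_k ≅ ker(∂_k) / im(∂_{k+1}) we obtain:

  H_2: rank ker ∂_2 − rank ∂_3 = (6 − 6) − 0 = 0, and there is no ∂_3, so H_2 = 0.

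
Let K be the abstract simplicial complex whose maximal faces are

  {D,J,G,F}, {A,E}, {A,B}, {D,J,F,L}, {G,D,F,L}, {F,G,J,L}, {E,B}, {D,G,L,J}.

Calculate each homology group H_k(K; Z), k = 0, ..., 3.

H_0 ≅ Z^2,  H_1 ≅ Z,  H_2 = 0,  H_3 ≅ Z.

Fix the vertex order A < B < D < E < F < G < J < L and write every simplex with vertices in increasing order. Then dim K = 3 and the simplices of K are:

  0-simplices (8): A, B, D, E, F, G, J, L
  1-simplices (13): AB, AE, BE, DF, DG, DJ, DL, FG, FJ, FL, GJ, GL, JL
  2-simplices (10): DFG, DFJ, DFL, DGJ, DGL, DJL, FGJ, FGL, FJL, GJL
  3-simplices (5): DFGJ, DFGL, DFJL, DGJL, FGJL

Hence C_0 ≅ Z^8, C_1 ≅ Z^13, C_2 ≅ Z^10, C_3 ≅ Z^5.

∂_1: C_1 → C_0 sends each edge [p,q] (with p < q) to q − p. For instance
  ∂GJ = J − G.
The resulting 8×13 matrix has rank 6, and its Smith normal form has invariant factors (1,1,1,1,1,1).

∂_2: C_2 → C_1 maps a triangle to the signed sum of its edges. For instance
  ∂DFG = FG − DG + DF,
  ∂DGL = GL − DL + DG.
The resulting 13×10 matrix has rank 6, and its Smith normal form has invariant factors (1,1,1,1,1,1).

The boundary map ∂_3: C_3 → C_2 sends each 3-simplex σ to the alternating sum Σ_i (−1)^i (σ with its i-th vertex removed). For instance
  ∂FGJL = GJL − FJL + FGL − FGJ,
  ∂DFJL = FJL − DJL + DFL − DFJ.
The resulting 10×5 matrix has rank 4, and its Smith normal form has invariant factors (1,1,1,1).

From H_k ≅ ker(∂_k) / im(∂_{k+1}) we obtain:

  H_0: rank C_0 − rank ∂_1 = 8 − 6 = 2, and the invariant factors of ∂_1 are all 1, so H_0 = Z^2.
  H_1: rank ker ∂_1 − rank ∂_2 = (13 − 6) − 6 = 1, and the invariant factors of ∂_2 are all 1, so H_1 = Z.
  H_2: rank ker ∂_2 − rank ∂_3 = (10 − 6) − 4 = 0, and the invariant factors of ∂_3 are all 1, so H_2 = 0.
  H_3: rank ker ∂_3 − rank ∂_4 = (5 − 4) − 0 = 1, and there is no ∂_4, so H_3 = Z.

(K is a triangulation of the disjoint union of the circle S^1 and the 3-sphere S^3.)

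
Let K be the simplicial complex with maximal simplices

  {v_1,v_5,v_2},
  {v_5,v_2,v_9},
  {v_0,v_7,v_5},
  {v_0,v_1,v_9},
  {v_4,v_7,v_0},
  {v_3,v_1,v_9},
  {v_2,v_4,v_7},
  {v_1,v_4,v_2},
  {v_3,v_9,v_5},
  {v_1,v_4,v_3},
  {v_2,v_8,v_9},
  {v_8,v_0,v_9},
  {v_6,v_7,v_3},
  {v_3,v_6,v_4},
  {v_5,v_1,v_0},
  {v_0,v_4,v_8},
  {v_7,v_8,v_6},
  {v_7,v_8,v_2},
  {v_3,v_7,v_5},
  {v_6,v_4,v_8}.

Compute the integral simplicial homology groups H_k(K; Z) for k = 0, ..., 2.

H_0 ≅ Z,  H_1 ≅ Z ⊕ Z_2,  H_2 = 0.

Take the total order v_0 < v_1 < v_2 < v_3 < v_4 < v_5 < v_6 < v_7 < v_8 < v_9 on the vertex set. Then K (dimension 2) consists of the simplices:

  0-simplices (10): [v_0], [v_1], [v_2], [v_3], [v_4], [v_5], [v_6], [v_7], [v_8], [v_9]
  1-simplices (30): (30 of them)
  2-simplices (20): (20 of them)

giving chain groups C_0 ≅ Z^10, C_1 ≅ Z^30, C_2 ≅ Z^20.

Boundary ∂_1: C_1 → C_0 maps an edge to its endpoints' difference, ∂[p,q] = q − p. For instance
  ∂[v_0,v_4] = [v_4] − [v_0].
The resulting 10×30 matrix has rank 9, and its Smith normal form has invariant factors (1,1,1,1,1,1,1,1,1).

∂_2: C_2 → C_1 maps a triangle to the signed sum of its edges. For instance
  ∂[v_3,v_4,v_6] = [v_4,v_6] − [v_3,v_6] + [v_3,v_4],
  ∂[v_2,v_8,v_9] = [v_8,v_9] − [v_2,v_9] + [v_2,v_8].
The resulting 30×20 matrix has rank 20, and its Smith normal form has invariant factors (1,1,1,1,1,1,1,1,1,1,1,1,1,1,1,1,1,1,1,2).

Now H_k = ker ∂_k / im ∂_{k+1}, so:

  H_0: rank C_0 − rank ∂_1 = 10 − 9 = 1, and the invariant factors of ∂_1 are all 1, so H_0 = Z.
  H_1: rank ker ∂_1 − rank ∂_2 = (30 − 9) − 20 = 1, and ∂_2 has invariant factor 2 > 1, so H_1 = Z ⊕ Z_2.
  H_2: rank ker ∂_2 − rank ∂_3 = (20 − 20) − 0 = 0, and there is no ∂_3, so H_2 = 0.

(K is a triangulation of the Klein bottle.)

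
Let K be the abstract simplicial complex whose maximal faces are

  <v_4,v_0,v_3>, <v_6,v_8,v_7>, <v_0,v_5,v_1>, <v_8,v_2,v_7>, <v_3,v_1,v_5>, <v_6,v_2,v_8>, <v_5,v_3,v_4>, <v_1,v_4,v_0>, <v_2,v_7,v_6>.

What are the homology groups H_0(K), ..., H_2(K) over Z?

H_0 ≅ Z^2,  H_1 ≅ Z,  H_2 ≅ Z.

We work with the vertex ordering v_0 < v_1 < v_2 < v_3 < v_4 < v_5 < v_6 < v_7 < v_8. The simplices of K, each written with vertices in increasing order, are:

  0-simplices (9): [v_0], [v_1], [v_2], [v_3], [v_4], [v_5], [v_6], [v_7], [v_8]
  1-simplices (16): (16 of them)
  2-simplices (9): [v_0,v_1,v_4], [v_0,v_1,v_5], [v_0,v_3,v_4], [v_1,v_3,v_5], [v_2,v_6,v_7], [v_2,v_6,v_8], [v_2,v_7,v_8], [v_3,v_4,v_5], [v_6,v_7,v_8]

Hence C_0 ≅ Z^9, C_1 ≅ Z^16, C_2 ≅ Z^9.

The boundary map ∂_1: C_1 → C_0 is given by ∂[p,q] = [q] − [p].
This gives a 9×16 integer matrix of rank 7; reducing to Smith normal form yields diagonal entries (1,1,1,1,1,1,1).

The boundary map ∂_2: C_2 → C_1 maps a triangle to the signed sum of its edges. For instance
  ∂[v_6,v_7,v_8] = [v_7,v_8] − [v_6,v_8] + [v_6,v_7],
  ∂[v_2,v_7,v_8] = [v_7,v_8] − [v_2,v_8] + [v_2,v_7].
The 16×9 boundary matrix has rank 8 and Smith normal form diag(1,1,1,1,1,1,1,1).

Computing H_k = (kernel of ∂_k) / (image of ∂_{k+1}):

  H_0: rank C_0 − rank ∂_1 = 9 − 7 = 2, and the invariant factors of ∂_1 are all 1, so H_0 = Z^2.
  H_1: rank ker ∂_1 − rank ∂_2 = (16 − 7) − 8 = 1, and the invariant factors of ∂_2 are all 1, so H_1 = Z.
  H_2: rank ker ∂_2 − rank ∂_3 = (9 − 8) − 0 = 1, and there is no ∂_3, so H_2 = Z.

As a check, the Euler characteristic is 9 − 16 + 9 = 2, which agrees with 2 − 1 + 1 = 2.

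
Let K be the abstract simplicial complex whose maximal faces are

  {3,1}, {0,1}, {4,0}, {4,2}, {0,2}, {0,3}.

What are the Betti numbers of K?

Fix the vertex order 0 < 1 < 2 < 3 < 4 and write every simplex with vertices in increasing order. Then dim K = 1 and the simplices of K are:

  0-simplices (5): [0], [1], [2], [3], [4]
  1-simplices (6): [0,1], [0,2], [0,3], [0,4], [1,3], [2,4]

so the chain groups are C_0 ≅ Z^5, C_1 ≅ Z^6.

Boundary ∂_1: C_1 → C_0 maps an edge to its endpoints' difference, ∂[p,q] = q − p.
This gives a 5×6 integer matrix of rank 4; reducing to Smith normal form yields diagonal entries (1,1,1,1).

Reading off H_k = ker ∂_k / im ∂_{k+1}:

  H_0: rank C_0 − rank ∂_1 = 5 − 4 = 1, and the invariant factors of ∂_1 are all 1, so H_0 ≅ Z.
  H_1: rank ker ∂_1 − rank ∂_2 = (6 − 4) − 0 = 2, and there is no ∂_2, so H_1 ≅ Z^2.

As a check, the Euler characteristic is 5 − 6 = -1, which agrees with 1 − 2 = -1.

Hence the Betti numbers are b_0 = 1, b_1 = 2.

b_0 = 1, b_1 = 2.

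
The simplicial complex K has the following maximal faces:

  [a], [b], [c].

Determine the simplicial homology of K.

We work with the vertex ordering a < b < c. The simplices of K, each written with vertices in increasing order, are:

  0-simplices (3): a, b, c

so the chain groups are C_0 ≅ Z^3.

Reading off H_k = ker ∂_k / im ∂_{k+1}:

  H_0: rank C_0 − rank ∂_1 = 3 − 0 = 3, and there is no ∂_1, so H_0 ≅ Z^3.

(K is a triangulation of a set of 3 points.)

H_0 ≅ Z^3.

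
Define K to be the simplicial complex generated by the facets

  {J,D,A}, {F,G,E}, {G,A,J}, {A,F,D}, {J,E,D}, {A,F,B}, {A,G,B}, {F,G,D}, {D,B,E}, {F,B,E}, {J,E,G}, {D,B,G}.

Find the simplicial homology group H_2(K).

H_2 ≅ 0.

Fix the vertex order A < B < D < E < F < G < J and write every simplex with vertices in increasing order. Then dim K = 2 and the simplices of K are:

  0-simplices (7): A, B, D, E, F, G, J
  1-simplices (18): AB, AD, AF, AG, AJ, BD, BE, BF, BG, DE, DF, DG, DJ, EF, EG, EJ, FG, GJ
  2-simplices (12): ABF, ABG, ADF, ADJ, AGJ, BDE, BDG, BEF, DEJ, DFG, EFG, EGJ

Hence C_0 ≅ Z^7, C_1 ≅ Z^18, C_2 ≅ Z^12.

The boundary map ∂_1: C_1 → C_0 is given by ∂[p,q] = [q] − [p].
The 7×18 boundary matrix has rank 6 and Smith normal form diag(1,1,1,1,1,1).

∂_2: C_2 → C_1 sends each 2-simplex [p,q,r] to [q,r] − [p,r] + [p,q]. For instance
  ∂DFG = FG − DG + DF,
  ∂DEJ = EJ − DJ + DE.
As a 18×12 matrix over Z this has rank 12, with invariant factors (1,1,1,1,1,1,1,1,1,1,1,2).

From H_k ≅ ker(∂_k) / im(∂_{k+1}) we obtain:

  H_2: rank ker ∂_2 − rank ∂_3 = (12 − 12) − 0 = 0, and there is no ∂_3, so H_2 = 0.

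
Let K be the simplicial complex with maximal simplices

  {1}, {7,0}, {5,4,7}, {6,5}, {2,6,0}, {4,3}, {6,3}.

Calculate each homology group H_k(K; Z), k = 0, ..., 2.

H_0 = Z^2,  H_1 = Z^2,  H_2 = 0.

We work with the vertex ordering 0 < 1 < 2 < 3 < 4 < 5 < 6 < 7. The simplices of K, each written with vertices in increasing order, are:

  0-simplices (8): [0], [1], [2], [3], [4], [5], [6], [7]
  1-simplices (10): [0,2], [0,6], [0,7], [2,6], [3,4], [3,6], [4,5], [4,7], [5,6], [5,7]
  2-simplices (2): [0,2,6], [4,5,7]

so the chain groups are C_0 ≅ Z^8, C_1 ≅ Z^10, C_2 ≅ Z^2.

∂_1: C_1 → C_0 is given by ∂[p,q] = [q] − [p]. For instance
  ∂[0,6] = [6] − [0].
This gives a 8×10 integer matrix of rank 6; reducing to Smith normal form yields diagonal entries (1,1,1,1,1,1).

Boundary ∂_2: C_2 → C_1 acts by ∂[p,q,r] = [q,r] − [p,r] + [p,q]. For instance
  ∂[0,2,6] = [2,6] − [0,6] + [0,2],
  ∂[4,5,7] = [5,7] − [4,7] + [4,5].
The resulting 10×2 matrix has rank 2, and its Smith normal form has invariant factors (1,1).

From H_k ≅ ker(∂_k) / im(∂_{k+1}) we obtain:

  H_0: rank C_0 − rank ∂_1 = 8 − 6 = 2, and the invariant factors of ∂_1 are all 1, so H_0 ≅ Z^2.
  H_1: rank ker ∂_1 − rank ∂_2 = (10 − 6) − 2 = 2, and the invariant factors of ∂_2 are all 1, so H_1 ≅ Z^2.
  H_2: rank ker ∂_2 − rank ∂_3 = (2 − 2) − 0 = 0, and there is no ∂_3, so H_2 ≅ 0.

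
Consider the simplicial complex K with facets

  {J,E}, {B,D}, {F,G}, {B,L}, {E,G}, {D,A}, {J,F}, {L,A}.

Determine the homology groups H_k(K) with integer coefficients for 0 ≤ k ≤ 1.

H_0 = Z^2,  H_1 = Z^2.

K has 8 vertices, 8 edges.
rank ∂_0 = 0, rank ∂_1 = 6 ⇒ b_0 = 8 − 0 − 6 = 2; all invariant factors of ∂_1 are 1 so no torsion. So H_0 = Z^2.
rank ∂_1 = 6, rank ∂_2 = 0 ⇒ b_1 = 8 − 6 − 0 = 2. So H_1 = Z^2.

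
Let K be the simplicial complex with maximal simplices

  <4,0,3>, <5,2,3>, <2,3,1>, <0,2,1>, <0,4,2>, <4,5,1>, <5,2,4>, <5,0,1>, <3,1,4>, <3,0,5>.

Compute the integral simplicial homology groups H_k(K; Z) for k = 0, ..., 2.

H_0 = Z,  H_1 = Z/2,  H_2 = 0.

K has 6 vertices, 15 edges, 10 triangles.
rank ∂_0 = 0, rank ∂_1 = 5 ⇒ b_0 = 6 − 0 − 5 = 1; all invariant factors of ∂_1 are 1 so no torsion. So H_0 ≅ Z.
rank ∂_1 = 5, rank ∂_2 = 10 ⇒ b_1 = 15 − 5 − 10 = 0; ∂_2 has invariant factor(s) [2] giving torsion. So H_1 ≅ Z/2.
rank ∂_2 = 10, rank ∂_3 = 0 ⇒ b_2 = 10 − 10 − 0 = 0. So H_2 ≅ 0.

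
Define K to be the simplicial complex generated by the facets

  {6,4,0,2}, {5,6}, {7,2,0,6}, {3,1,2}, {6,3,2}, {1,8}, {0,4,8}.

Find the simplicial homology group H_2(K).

H_2 ≅ 0.

Order the vertices as 0 < 1 < 2 < 3 < 4 < 5 < 6 < 7 < 8. Listing each simplex with vertices in this order, K has dimension 3 with simplices:

  0-simplices (9): [0], [1], [2], [3], [4], [5], [6], [7], [8]
  1-simplices (17): [0,2], [0,4], [0,6], [0,7], [0,8], [1,2], [1,3], [1,8], [2,3], [2,4], [2,6], [2,7], [3,6], [4,6], [4,8], [5,6], [6,7]
  2-simplices (10): [0,2,4], [0,2,6], [0,2,7], [0,4,6], [0,4,8], [0,6,7], [1,2,3], [2,3,6], [2,4,6], [2,6,7]
  3-simplices (2): [0,2,4,6], [0,2,6,7]

Hence C_0 ≅ Z^9, C_1 ≅ Z^17, C_2 ≅ Z^10, C_3 ≅ Z^2.

Boundary ∂_1: C_1 → C_0 sends each edge [p,q] (with p < q) to q − p. For instance
  ∂[0,4] = [4] − [0].
As a 9×17 matrix over Z this has rank 8, with invariant factors (1,1,1,1,1,1,1,1).

∂_2: C_2 → C_1 maps a triangle to the signed sum of its edges. For instance
  ∂[2,3,6] = [3,6] − [2,6] + [2,3],
  ∂[0,2,7] = [2,7] − [0,7] + [0,2].
This gives a 17×10 integer matrix of rank 8; reducing to Smith normal form yields diagonal entries (1,1,1,1,1,1,1,1).

The boundary map ∂_3: C_3 → C_2 sends each 3-simplex σ to the alternating sum Σ_i (−1)^i (σ with its i-th vertex removed). For instance
  ∂[0,2,4,6] = [2,4,6] − [0,4,6] + [0,2,6] − [0,2,4],
  ∂[0,2,6,7] = [2,6,7] − [0,6,7] + [0,2,7] − [0,2,6].
The 10×2 boundary matrix has rank 2 and Smith normal form diag(1,1).

Reading off H_k = ker ∂_k / im ∂_{k+1}:

  H_2: rank ker ∂_2 − rank ∂_3 = (10 − 8) − 2 = 0, and the invariant factors of ∂_3 are all 1, so H_2 ≅ 0.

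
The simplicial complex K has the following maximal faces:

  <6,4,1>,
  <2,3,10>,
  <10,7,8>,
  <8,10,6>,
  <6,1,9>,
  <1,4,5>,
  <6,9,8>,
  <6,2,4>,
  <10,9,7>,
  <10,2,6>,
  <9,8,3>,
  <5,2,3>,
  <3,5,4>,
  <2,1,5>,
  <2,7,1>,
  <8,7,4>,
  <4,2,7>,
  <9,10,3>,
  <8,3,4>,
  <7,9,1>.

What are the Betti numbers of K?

b_0 = 1, b_1 = 1, b_2 = 0.

We work with the vertex ordering 1 < 2 < 3 < 4 < 5 < 6 < 7 < 8 < 9 < 10. The simplices of K, each written with vertices in increasing order, are:

  0-simplices (10): [1], [2], [3], [4], [5], [6], [7], [8], [9], [10]
  1-simplices (30): (30 of them)
  2-simplices (20): (20 of them)

so the chain groups are C_0 ≅ Z^10, C_1 ≅ Z^30, C_2 ≅ Z^20.

∂_1: C_1 → C_0 is given by ∂[p,q] = [q] − [p]. For instance
  ∂[6,8] = [8] − [6].
This gives a 10×30 integer matrix of rank 9; reducing to Smith normal form yields diagonal entries (1,1,1,1,1,1,1,1,1).

∂_2: C_2 → C_1 acts by ∂[p,q,r] = [q,r] − [p,r] + [p,q]. For instance
  ∂[1,2,7] = [2,7] − [1,7] + [1,2],
  ∂[4,7,8] = [7,8] − [4,8] + [4,7].
This gives a 30×20 integer matrix of rank 20; reducing to Smith normal form yields diagonal entries (1,1,1,1,1,1,1,1,1,1,1,1,1,1,1,1,1,1,1,2).

Reading off H_k = ker ∂_k / im ∂_{k+1}:

  H_0: rank C_0 − rank ∂_1 = 10 − 9 = 1, and the invariant factors of ∂_1 are all 1, so H_0 ≅ Z.
  H_1: rank ker ∂_1 − rank ∂_2 = (30 − 9) − 20 = 1, and ∂_2 has invariant factor 2 > 1, so H_1 ≅ Z ⊕ Z_2.
  H_2: rank ker ∂_2 − rank ∂_3 = (20 − 20) − 0 = 0, and there is no ∂_3, so H_2 ≅ 0.

As a check, the Euler characteristic is 10 − 30 + 20 = 0, which agrees with 1 − 1 + 0 = 0.

Hence the Betti numbers are b_0 = 1, b_1 = 1, b_2 = 0.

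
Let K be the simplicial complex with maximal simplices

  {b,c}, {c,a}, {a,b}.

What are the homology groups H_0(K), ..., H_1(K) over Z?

We work with the vertex ordering a < b < c. The simplices of K, each written with vertices in increasing order, are:

  0-simplices (3): a, b, c
  1-simplices (3): ab, ac, bc

so the chain groups are C_0 ≅ Z^3, C_1 ≅ Z^3.

Boundary ∂_1: C_1 → C_0 is given by ∂[p,q] = [q] − [p]. For instance
  ∂ac = c − a.
This gives a 3×3 integer matrix of rank 2; reducing to Smith normal form yields diagonal entries (1,1).

Computing H_k = (kernel of ∂_k) / (image of ∂_{k+1}):

  H_0: rank C_0 − rank ∂_1 = 3 − 2 = 1, and the invariant factors of ∂_1 are all 1, so H_0 ≅ Z.
  H_1: rank ker ∂_1 − rank ∂_2 = (3 − 2) − 0 = 1, and there is no ∂_2, so H_1 ≅ Z.

H_0 ≅ Z,  H_1 ≅ Z.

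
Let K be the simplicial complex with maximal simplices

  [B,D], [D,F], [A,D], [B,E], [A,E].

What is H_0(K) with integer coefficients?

Fix the vertex order A < B < D < E < F and write every simplex with vertices in increasing order. Then dim K = 1 and the simplices of K are:

  0-simplices (5): A, B, D, E, F
  1-simplices (5): AD, AE, BD, BE, DF

Hence C_0 ≅ Z^5, C_1 ≅ Z^5.

∂_1: C_1 → C_0 maps an edge to its endpoints' difference, ∂[p,q] = q − p.
The resulting 5×5 matrix has rank 4, and its Smith normal form has invariant factors (1,1,1,1).

Reading off H_k = ker ∂_k / im ∂_{k+1}:

  H_0: rank C_0 − rank ∂_1 = 5 − 4 = 1, and the invariant factors of ∂_1 are all 1, so H_0 = Z.

H_0 = Z.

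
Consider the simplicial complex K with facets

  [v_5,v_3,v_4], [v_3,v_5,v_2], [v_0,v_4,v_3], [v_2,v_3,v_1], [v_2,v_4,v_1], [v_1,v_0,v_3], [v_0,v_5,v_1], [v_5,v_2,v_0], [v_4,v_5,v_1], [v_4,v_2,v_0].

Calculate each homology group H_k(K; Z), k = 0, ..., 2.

H_0 ≅ Z,  H_1 ≅ Z_2,  H_2 = 0.

K has 6 vertices, 15 edges, 10 triangles.
rank ∂_0 = 0, rank ∂_1 = 5 ⇒ b_0 = 6 − 0 − 5 = 1; all invariant factors of ∂_1 are 1 so no torsion. So H_0 = Z.
rank ∂_1 = 5, rank ∂_2 = 10 ⇒ b_1 = 15 − 5 − 10 = 0; ∂_2 has invariant factor(s) [2] giving torsion. So H_1 = Z_2.
rank ∂_2 = 10, rank ∂_3 = 0 ⇒ b_2 = 10 − 10 − 0 = 0. So H_2 = 0.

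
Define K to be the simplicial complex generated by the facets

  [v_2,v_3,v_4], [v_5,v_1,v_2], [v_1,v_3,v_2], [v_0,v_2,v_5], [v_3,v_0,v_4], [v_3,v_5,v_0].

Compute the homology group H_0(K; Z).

Fix the vertex order v_0 < v_1 < v_2 < v_3 < v_4 < v_5 and write every simplex with vertices in increasing order. Then dim K = 2 and the simplices of K are:

  0-simplices (6): [v_0], [v_1], [v_2], [v_3], [v_4], [v_5]
  1-simplices (12): [v_0,v_2], [v_0,v_3], [v_0,v_4], [v_0,v_5], [v_1,v_2], [v_1,v_3], [v_1,v_5], [v_2,v_3], [v_2,v_4], [v_2,v_5], [v_3,v_4], [v_3,v_5]
  2-simplices (6): [v_0,v_2,v_5], [v_0,v_3,v_4], [v_0,v_3,v_5], [v_1,v_2,v_3], [v_1,v_2,v_5], [v_2,v_3,v_4]

Hence C_0 ≅ Z^6, C_1 ≅ Z^12, C_2 ≅ Z^6.

Boundary ∂_1: C_1 → C_0 sends each edge [p,q] (with p < q) to q − p. For instance
  ∂[v_1,v_2] = [v_2] − [v_1].
As a 6×12 matrix over Z this has rank 5, with invariant factors (1,1,1,1,1).

Boundary ∂_2: C_2 → C_1 acts by ∂[p,q,r] = [q,r] − [p,r] + [p,q]. For instance
  ∂[v_0,v_3,v_5] = [v_3,v_5] − [v_0,v_5] + [v_0,v_3],
  ∂[v_1,v_2,v_5] = [v_2,v_5] − [v_1,v_5] + [v_1,v_2].
As a 12×6 matrix over Z this has rank 6, with invariant factors (1,1,1,1,1,1).

Computing H_k = (kernel of ∂_k) / (image of ∂_{k+1}):

  H_0: rank C_0 − rank ∂_1 = 6 − 5 = 1, and the invariant factors of ∂_1 are all 1, so H_0 = Z.

H_0 ≅ Z.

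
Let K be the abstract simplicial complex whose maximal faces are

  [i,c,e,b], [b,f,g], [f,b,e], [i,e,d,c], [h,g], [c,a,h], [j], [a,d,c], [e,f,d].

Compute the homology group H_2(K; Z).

Fix the vertex order a < b < c < d < e < f < g < h < i < j and write every simplex with vertices in increasing order. Then dim K = 3 and the simplices of K are:

  0-simplices (10): a, b, c, d, e, f, g, h, i, j
  1-simplices (19): ac, ad, ah, bc, be, bf, bg, bi, cd, ce, ch, ci, de, df, di, ef, ei, fg, gh
  2-simplices (12): acd, ach, bce, bci, bef, bei, bfg, cde, cdi, cei, def, dei
  3-simplices (2): bcei, cdei

so the chain groups are C_0 ≅ Z^10, C_1 ≅ Z^19, C_2 ≅ Z^12, C_3 ≅ Z^2.

∂_1: C_1 → C_0 maps an edge to its endpoints' difference, ∂[p,q] = q − p. For instance
  ∂ci = i − c.
The 10×19 boundary matrix has rank 8 and Smith normal form diag(1,1,1,1,1,1,1,1).

The boundary map ∂_2: C_2 → C_1 sends each 2-simplex [p,q,r] to [q,r] − [p,r] + [p,q]. For instance
  ∂ach = ch − ah + ac,
  ∂cdi = di − ci + cd.
The 19×12 boundary matrix has rank 10 and Smith normal form diag(1,1,1,1,1,1,1,1,1,1).

The boundary map ∂_3: C_3 → C_2 sends each 3-simplex σ to the alternating sum Σ_i (−1)^i (σ with its i-th vertex removed). For instance
  ∂bcei = cei − bei + bci − bce,
  ∂cdei = dei − cei + cdi − cde.
The resulting 12×2 matrix has rank 2, and its Smith normal form has invariant factors (1,1).

Computing H_k = (kernel of ∂_k) / (image of ∂_{k+1}):

  H_2: rank ker ∂_2 − rank ∂_3 = (12 − 10) − 2 = 0, and the invariant factors of ∂_3 are all 1, so H_2 ≅ 0.

H_2 = 0.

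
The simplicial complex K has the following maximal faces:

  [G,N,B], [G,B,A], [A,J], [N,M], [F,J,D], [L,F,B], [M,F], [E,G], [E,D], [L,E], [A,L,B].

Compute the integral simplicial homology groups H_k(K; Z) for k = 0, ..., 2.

H_0 = Z,  H_1 = Z^4,  H_2 = 0.

Fix the vertex order A < B < D < E < F < G < J < L < M < N and write every simplex with vertices in increasing order. Then dim K = 2 and the simplices of K are:

  0-simplices (10): A, B, D, E, F, G, J, L, M, N
  1-simplices (18): AB, AG, AJ, AL, BF, BG, BL, BN, DE, DF, DJ, EG, EL, FJ, FL, FM, GN, MN
  2-simplices (5): ABG, ABL, BFL, BGN, DFJ

giving chain groups C_0 ≅ Z^10, C_1 ≅ Z^18, C_2 ≅ Z^5.

The boundary map ∂_1: C_1 → C_0 maps an edge to its endpoints' difference, ∂[p,q] = q − p. For instance
  ∂FL = L − F.
This gives a 10×18 integer matrix of rank 9; reducing to Smith normal form yields diagonal entries (1,1,1,1,1,1,1,1,1).

The boundary map ∂_2: C_2 → C_1 sends each 2-simplex [p,q,r] to [q,r] − [p,r] + [p,q]. For instance
  ∂ABL = BL − AL + AB,
  ∂ABG = BG − AG + AB.
As a 18×5 matrix over Z this has rank 5, with invariant factors (1,1,1,1,1).

Reading off H_k = ker ∂_k / im ∂_{k+1}:

  H_0: rank C_0 − rank ∂_1 = 10 − 9 = 1, and the invariant factors of ∂_1 are all 1, so H_0 = Z.
  H_1: rank ker ∂_1 − rank ∂_2 = (18 − 9) − 5 = 4, and the invariant factors of ∂_2 are all 1, so H_1 = Z^4.
  H_2: rank ker ∂_2 − rank ∂_3 = (5 − 5) − 0 = 0, and there is no ∂_3, so H_2 = 0.

As a check, the Euler characteristic is 10 − 18 + 5 = -3, which agrees with 1 − 4 + 0 = -3.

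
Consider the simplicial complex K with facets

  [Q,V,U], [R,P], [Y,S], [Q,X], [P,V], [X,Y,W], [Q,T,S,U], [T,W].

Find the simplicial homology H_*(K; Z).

H_0 = Z,  H_1 = Z^2,  H_2 = 0,  H_3 = 0.

K has 10 vertices, 16 edges, 6 triangles, 1 3-simplex.
rank ∂_0 = 0, rank ∂_1 = 9 ⇒ b_0 = 10 − 0 − 9 = 1; all invariant factors of ∂_1 are 1 so no torsion. So H_0 = Z.
rank ∂_1 = 9, rank ∂_2 = 5 ⇒ b_1 = 16 − 9 − 5 = 2; all invariant factors of ∂_2 are 1 so no torsion. So H_1 = Z^2.
rank ∂_2 = 5, rank ∂_3 = 1 ⇒ b_2 = 6 − 5 − 1 = 0; all invariant factors of ∂_3 are 1 so no torsion. So H_2 = 0.
rank ∂_3 = 1, rank ∂_4 = 0 ⇒ b_3 = 1 − 1 − 0 = 0. So H_3 = 0.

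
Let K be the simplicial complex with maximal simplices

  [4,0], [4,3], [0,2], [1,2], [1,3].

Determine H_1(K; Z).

Order the vertices as 0 < 1 < 2 < 3 < 4. Listing each simplex with vertices in this order, K has dimension 1 with simplices:

  0-simplices (5): [0], [1], [2], [3], [4]
  1-simplices (5): [0,2], [0,4], [1,2], [1,3], [3,4]

giving chain groups C_0 ≅ Z^5, C_1 ≅ Z^5.

∂_1: C_1 → C_0 is given by ∂[p,q] = [q] − [p]. For instance
  ∂[1,2] = [2] − [1].
The 5×5 boundary matrix has rank 4 and Smith normal form diag(1,1,1,1).

Computing H_k = (kernel of ∂_k) / (image of ∂_{k+1}):

  H_1: rank ker ∂_1 − rank ∂_2 = (5 − 4) − 0 = 1, and there is no ∂_2, so H_1 = Z.

H_1 = Z.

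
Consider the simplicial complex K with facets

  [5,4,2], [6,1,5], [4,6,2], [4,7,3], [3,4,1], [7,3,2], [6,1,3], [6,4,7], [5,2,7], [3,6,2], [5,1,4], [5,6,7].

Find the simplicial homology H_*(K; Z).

H_0 ≅ Z,  H_1 ≅ Z_2,  H_2 = 0.

K has 7 vertices, 18 edges, 12 triangles.
rank ∂_0 = 0, rank ∂_1 = 6 ⇒ b_0 = 7 − 0 − 6 = 1; all invariant factors of ∂_1 are 1 so no torsion. So H_0 = Z.
rank ∂_1 = 6, rank ∂_2 = 12 ⇒ b_1 = 18 − 6 − 12 = 0; ∂_2 has invariant factor(s) [2] giving torsion. So H_1 = Z_2.
rank ∂_2 = 12, rank ∂_3 = 0 ⇒ b_2 = 12 − 12 − 0 = 0. So H_2 = 0.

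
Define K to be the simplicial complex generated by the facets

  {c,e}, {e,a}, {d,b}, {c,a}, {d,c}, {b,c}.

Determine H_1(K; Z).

H_1 = Z^2.

K has 5 vertices, 6 edges.
rank ∂_1 = 4, rank ∂_2 = 0 ⇒ b_1 = 6 − 4 − 0 = 2. So H_1 ≅ Z^2.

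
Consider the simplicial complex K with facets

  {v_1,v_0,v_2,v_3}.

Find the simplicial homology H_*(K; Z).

H_0 = Z,  H_1 = 0,  H_2 = 0,  H_3 = 0.

Take the total order v_0 < v_1 < v_2 < v_3 on the vertex set. Then K (dimension 3) consists of the simplices:

  0-simplices (4): [v_0], [v_1], [v_2], [v_3]
  1-simplices (6): [v_0,v_1], [v_0,v_2], [v_0,v_3], [v_1,v_2], [v_1,v_3], [v_2,v_3]
  2-simplices (4): [v_0,v_1,v_2], [v_0,v_1,v_3], [v_0,v_2,v_3], [v_1,v_2,v_3]
  3-simplices (1): [v_0,v_1,v_2,v_3]

giving chain groups C_0 ≅ Z^4, C_1 ≅ Z^6, C_2 ≅ Z^4, C_3 ≅ Z^1.

Boundary ∂_1: C_1 → C_0 maps an edge to its endpoints' difference, ∂[p,q] = q − p.
The resulting 4×6 matrix has rank 3, and its Smith normal form has invariant factors (1,1,1).

Boundary ∂_2: C_2 → C_1 sends each 2-simplex [p,q,r] to [q,r] − [p,r] + [p,q]. For instance
  ∂[v_0,v_1,v_3] = [v_1,v_3] − [v_0,v_3] + [v_0,v_1],
  ∂[v_1,v_2,v_3] = [v_2,v_3] − [v_1,v_3] + [v_1,v_2].
The 6×4 boundary matrix has rank 3 and Smith normal form diag(1,1,1).

Boundary ∂_3: C_3 → C_2 sends each 3-simplex σ to the alternating sum Σ_i (−1)^i (σ with its i-th vertex removed). For instance
  ∂[v_0,v_1,v_2,v_3] = [v_1,v_2,v_3] − [v_0,v_2,v_3] + [v_0,v_1,v_3] − [v_0,v_1,v_2].
The 4×1 boundary matrix has rank 1 and Smith normal form diag(1).

Reading off H_k = ker ∂_k / im ∂_{k+1}:

  H_0: rank C_0 − rank ∂_1 = 4 − 3 = 1, and the invariant factors of ∂_1 are all 1, so H_0 ≅ Z.
  H_1: rank ker ∂_1 − rank ∂_2 = (6 − 3) − 3 = 0, and the invariant factors of ∂_2 are all 1, so H_1 ≅ 0.
  H_2: rank ker ∂_2 − rank ∂_3 = (4 − 3) − 1 = 0, and the invariant factors of ∂_3 are all 1, so H_2 ≅ 0.
  H_3: rank ker ∂_3 − rank ∂_4 = (1 − 1) − 0 = 0, and there is no ∂_4, so H_3 ≅ 0.

(K is a triangulation of the 3-simplex.)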